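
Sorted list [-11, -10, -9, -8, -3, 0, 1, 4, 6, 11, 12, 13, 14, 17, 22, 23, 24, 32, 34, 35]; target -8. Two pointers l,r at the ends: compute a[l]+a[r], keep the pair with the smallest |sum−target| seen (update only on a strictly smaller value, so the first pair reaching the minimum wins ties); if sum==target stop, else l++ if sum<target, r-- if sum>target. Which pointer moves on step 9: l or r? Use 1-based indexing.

r

[1,20] -11+35=24 d=32 * → r--
[1,19] -11+34=23 d=31 * → r--
[1,18] -11+32=21 d=29 * → r--
[1,17] -11+24=13 d=21 * → r--
[1,16] -11+23=12 d=20 * → r--
[1,15] -11+22=11 d=19 * → r--
[1,14] -11+17=6 d=14 * → r--
[1,13] -11+14=3 d=11 * → r--
[1,12] -11+13=2 d=10 * → r--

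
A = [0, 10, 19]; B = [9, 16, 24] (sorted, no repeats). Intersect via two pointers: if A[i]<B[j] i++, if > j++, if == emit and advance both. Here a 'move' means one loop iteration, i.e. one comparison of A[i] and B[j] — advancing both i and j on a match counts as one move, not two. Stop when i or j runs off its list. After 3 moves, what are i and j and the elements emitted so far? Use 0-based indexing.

i=2, j=1, emitted=[]

i=0 j=0: 0<9, i++
i=1 j=0: 10>9, j++
i=1 j=1: 10<16, i++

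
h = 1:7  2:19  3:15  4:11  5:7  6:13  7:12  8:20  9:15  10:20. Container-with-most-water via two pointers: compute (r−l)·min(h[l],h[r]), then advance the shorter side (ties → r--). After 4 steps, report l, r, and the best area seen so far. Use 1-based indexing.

l=5, r=10, best area=152

[1,10] min(7,20)*9=63 best=63 * → l++
[2,10] min(19,20)*8=152 best=152 * → l++
[3,10] min(15,20)*7=105 best=152 → l++
[4,10] min(11,20)*6=66 best=152 → l++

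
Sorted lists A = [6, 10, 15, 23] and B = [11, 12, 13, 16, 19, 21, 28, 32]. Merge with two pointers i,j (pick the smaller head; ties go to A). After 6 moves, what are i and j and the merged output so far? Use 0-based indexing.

i=3, j=3, merged so far=[6, 10, 11, 12, 13, 15]

i=0 j=0: A[i]=6<=B[j]=11 take 6, i++
i=1 j=0: A[i]=10<=B[j]=11 take 10, i++
i=2 j=0: A[i]=15>B[j]=11 take 11, j++
i=2 j=1: A[i]=15>B[j]=12 take 12, j++
i=2 j=2: A[i]=15>B[j]=13 take 13, j++
i=2 j=3: A[i]=15<=B[j]=16 take 15, i++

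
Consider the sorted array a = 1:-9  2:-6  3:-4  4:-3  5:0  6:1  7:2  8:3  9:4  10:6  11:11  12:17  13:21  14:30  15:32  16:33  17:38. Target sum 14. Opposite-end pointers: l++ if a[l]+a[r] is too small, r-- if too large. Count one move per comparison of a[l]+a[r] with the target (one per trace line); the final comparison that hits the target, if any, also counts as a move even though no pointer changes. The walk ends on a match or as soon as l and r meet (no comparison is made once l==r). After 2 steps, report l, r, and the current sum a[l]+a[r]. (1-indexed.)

[1,17] -9+38=29 >14 → r--
[1,16] -9+33=24 >14 → r--

l=1, r=15, sum=23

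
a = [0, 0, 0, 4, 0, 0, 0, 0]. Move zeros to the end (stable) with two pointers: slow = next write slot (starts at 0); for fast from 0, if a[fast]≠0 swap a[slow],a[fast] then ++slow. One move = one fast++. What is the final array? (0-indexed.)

slow=0 fast=0: a[fast]=0, fast++
slow=0 fast=1: a[fast]=0, fast++
slow=0 fast=2: a[fast]=0, fast++
slow=0 fast=3: a[fast]=4≠0 swap→a[0]=4, slow++,fast++
slow=1 fast=4: a[fast]=0, fast++
slow=1 fast=5: a[fast]=0, fast++
slow=1 fast=6: a[fast]=0, fast++
slow=1 fast=7: a[fast]=0, fast++

[4, 0, 0, 0, 0, 0, 0, 0]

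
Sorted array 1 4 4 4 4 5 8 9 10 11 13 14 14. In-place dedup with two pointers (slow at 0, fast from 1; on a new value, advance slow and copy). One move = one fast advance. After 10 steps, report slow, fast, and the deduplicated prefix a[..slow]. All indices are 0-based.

slow=7, fast=11, prefix=[1, 4, 5, 8, 9, 10, 11, 13]

slow=0 fast=1: a[fast]=4≠a[slow]=1 write a[1]=4, slow++,fast++
slow=1 fast=2: a[fast]=4=a[slow] dup, fast++
slow=1 fast=3: a[fast]=4=a[slow] dup, fast++
slow=1 fast=4: a[fast]=4=a[slow] dup, fast++
slow=1 fast=5: a[fast]=5≠a[slow]=4 write a[2]=5, slow++,fast++
slow=2 fast=6: a[fast]=8≠a[slow]=5 write a[3]=8, slow++,fast++
slow=3 fast=7: a[fast]=9≠a[slow]=8 write a[4]=9, slow++,fast++
slow=4 fast=8: a[fast]=10≠a[slow]=9 write a[5]=10, slow++,fast++
slow=5 fast=9: a[fast]=11≠a[slow]=10 write a[6]=11, slow++,fast++
slow=6 fast=10: a[fast]=13≠a[slow]=11 write a[7]=13, slow++,fast++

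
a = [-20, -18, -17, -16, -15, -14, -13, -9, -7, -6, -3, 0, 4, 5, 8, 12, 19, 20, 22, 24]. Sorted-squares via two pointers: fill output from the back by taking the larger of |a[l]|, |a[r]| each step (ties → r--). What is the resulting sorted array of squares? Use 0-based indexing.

[0, 9, 16, 25, 36, 49, 64, 81, 144, 169, 196, 225, 256, 289, 324, 361, 400, 400, 484, 576]

l=0 r=19: |-20|<=|24| out[19]=576, r--
l=0 r=18: |-20|<=|22| out[18]=484, r--
l=0 r=17: |-20|<=|20| out[17]=400, r--
l=0 r=16: |-20|>|19| out[16]=400, l++
l=1 r=16: |-18|<=|19| out[15]=361, r--
l=1 r=15: |-18|>|12| out[14]=324, l++
l=2 r=15: |-17|>|12| out[13]=289, l++
l=3 r=15: |-16|>|12| out[12]=256, l++
l=4 r=15: |-15|>|12| out[11]=225, l++
l=5 r=15: |-14|>|12| out[10]=196, l++
l=6 r=15: |-13|>|12| out[9]=169, l++
l=7 r=15: |-9|<=|12| out[8]=144, r--
l=7 r=14: |-9|>|8| out[7]=81, l++
l=8 r=14: |-7|<=|8| out[6]=64, r--
l=8 r=13: |-7|>|5| out[5]=49, l++
l=9 r=13: |-6|>|5| out[4]=36, l++
l=10 r=13: |-3|<=|5| out[3]=25, r--
l=10 r=12: |-3|<=|4| out[2]=16, r--
l=10 r=11: |-3|>|0| out[1]=9, l++
l=11 r=11: |0|<=|0| out[0]=0, r--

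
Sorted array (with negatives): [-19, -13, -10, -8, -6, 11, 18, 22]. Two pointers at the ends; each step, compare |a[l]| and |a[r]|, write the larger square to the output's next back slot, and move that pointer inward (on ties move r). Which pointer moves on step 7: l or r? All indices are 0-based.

l

[0,7] |-19|<=|22| out[7]=484 → r--
[0,6] |-19|>|18| out[6]=361 → l++
[1,6] |-13|<=|18| out[5]=324 → r--
[1,5] |-13|>|11| out[4]=169 → l++
[2,5] |-10|<=|11| out[3]=121 → r--
[2,4] |-10|>|-6| out[2]=100 → l++
[3,4] |-8|>|-6| out[1]=64 → l++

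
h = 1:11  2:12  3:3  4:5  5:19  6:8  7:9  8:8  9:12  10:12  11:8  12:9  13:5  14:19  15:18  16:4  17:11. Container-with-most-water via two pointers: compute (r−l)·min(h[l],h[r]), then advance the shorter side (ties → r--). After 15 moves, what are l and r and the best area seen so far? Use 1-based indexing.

l=5, r=6, best area=180

[1,17] min(11,11)*16=176 best=176 * → r--
[1,16] min(11,4)*15=60 best=176 → r--
[1,15] min(11,18)*14=154 best=176 → l++
[2,15] min(12,18)*13=156 best=176 → l++
[3,15] min(3,18)*12=36 best=176 → l++
[4,15] min(5,18)*11=55 best=176 → l++
[5,15] min(19,18)*10=180 best=180 * → r--
[5,14] min(19,19)*9=171 best=180 → r--
[5,13] min(19,5)*8=40 best=180 → r--
[5,12] min(19,9)*7=63 best=180 → r--
[5,11] min(19,8)*6=48 best=180 → r--
[5,10] min(19,12)*5=60 best=180 → r--
[5,9] min(19,12)*4=48 best=180 → r--
[5,8] min(19,8)*3=24 best=180 → r--
[5,7] min(19,9)*2=18 best=180 → r--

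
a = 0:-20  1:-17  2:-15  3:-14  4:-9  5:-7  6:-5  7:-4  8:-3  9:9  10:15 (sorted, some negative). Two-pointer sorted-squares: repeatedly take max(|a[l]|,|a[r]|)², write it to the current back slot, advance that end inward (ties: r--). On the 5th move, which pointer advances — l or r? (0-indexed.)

l=0 r=10: |-20|>|15| out[10]=400, l++
l=1 r=10: |-17|>|15| out[9]=289, l++
l=2 r=10: |-15|<=|15| out[8]=225, r--
l=2 r=9: |-15|>|9| out[7]=225, l++
l=3 r=9: |-14|>|9| out[6]=196, l++

l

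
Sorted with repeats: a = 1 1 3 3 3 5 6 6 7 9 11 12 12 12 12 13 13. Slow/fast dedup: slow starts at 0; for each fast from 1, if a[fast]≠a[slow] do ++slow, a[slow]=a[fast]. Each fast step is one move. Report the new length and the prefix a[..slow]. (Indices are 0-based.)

length 9; prefix = [1, 3, 5, 6, 7, 9, 11, 12, 13]

(s=0,f=1) a[fast]=1=a[slow] dup → fast++
(s=0,f=2) a[fast]=3≠a[slow]=1 write a[1]=3 → slow++,fast++
(s=1,f=3) a[fast]=3=a[slow] dup → fast++
(s=1,f=4) a[fast]=3=a[slow] dup → fast++
(s=1,f=5) a[fast]=5≠a[slow]=3 write a[2]=5 → slow++,fast++
(s=2,f=6) a[fast]=6≠a[slow]=5 write a[3]=6 → slow++,fast++
(s=3,f=7) a[fast]=6=a[slow] dup → fast++
(s=3,f=8) a[fast]=7≠a[slow]=6 write a[4]=7 → slow++,fast++
(s=4,f=9) a[fast]=9≠a[slow]=7 write a[5]=9 → slow++,fast++
(s=5,f=10) a[fast]=11≠a[slow]=9 write a[6]=11 → slow++,fast++
(s=6,f=11) a[fast]=12≠a[slow]=11 write a[7]=12 → slow++,fast++
(s=7,f=12) a[fast]=12=a[slow] dup → fast++
(s=7,f=13) a[fast]=12=a[slow] dup → fast++
(s=7,f=14) a[fast]=12=a[slow] dup → fast++
(s=7,f=15) a[fast]=13≠a[slow]=12 write a[8]=13 → slow++,fast++
(s=8,f=16) a[fast]=13=a[slow] dup → fast++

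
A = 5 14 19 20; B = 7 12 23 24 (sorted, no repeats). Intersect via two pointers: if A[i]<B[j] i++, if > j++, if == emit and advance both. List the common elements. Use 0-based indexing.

[i=0,j=0] 5<7 → i++
[i=1,j=0] 14>7 → j++
[i=1,j=1] 14>12 → j++
[i=1,j=2] 14<23 → i++
[i=2,j=2] 19<23 → i++
[i=3,j=2] 20<23 → i++

intersection = []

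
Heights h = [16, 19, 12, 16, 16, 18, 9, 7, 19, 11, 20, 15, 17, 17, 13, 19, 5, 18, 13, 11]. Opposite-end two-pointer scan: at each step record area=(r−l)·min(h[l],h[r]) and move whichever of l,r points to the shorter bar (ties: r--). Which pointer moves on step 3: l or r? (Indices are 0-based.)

l

l=0 r=19: min(16,11)*19=209 best=209 *, r--
l=0 r=18: min(16,13)*18=234 best=234 *, r--
l=0 r=17: min(16,18)*17=272 best=272 *, l++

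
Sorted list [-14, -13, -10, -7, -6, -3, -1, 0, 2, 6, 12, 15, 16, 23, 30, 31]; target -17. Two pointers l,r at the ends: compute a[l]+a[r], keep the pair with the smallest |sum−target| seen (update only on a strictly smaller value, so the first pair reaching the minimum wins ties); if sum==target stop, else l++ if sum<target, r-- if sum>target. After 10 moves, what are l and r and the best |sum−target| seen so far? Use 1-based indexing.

l=1, r=6, best |Δ|=2

[1,16] -14+31=17 d=34 * → r--
[1,15] -14+30=16 d=33 * → r--
[1,14] -14+23=9 d=26 * → r--
[1,13] -14+16=2 d=19 * → r--
[1,12] -14+15=1 d=18 * → r--
[1,11] -14+12=-2 d=15 * → r--
[1,10] -14+6=-8 d=9 * → r--
[1,9] -14+2=-12 d=5 * → r--
[1,8] -14+0=-14 d=3 * → r--
[1,7] -14+-1=-15 d=2 * → r--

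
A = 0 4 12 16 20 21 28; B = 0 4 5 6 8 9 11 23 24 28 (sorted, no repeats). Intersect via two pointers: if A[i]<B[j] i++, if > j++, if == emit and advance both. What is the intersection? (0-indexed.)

intersection = [0, 4, 28]

i=0 j=0: 0==0 emit, i++,j++
i=1 j=1: 4==4 emit, i++,j++
i=2 j=2: 12>5, j++
i=2 j=3: 12>6, j++
i=2 j=4: 12>8, j++
i=2 j=5: 12>9, j++
i=2 j=6: 12>11, j++
i=2 j=7: 12<23, i++
i=3 j=7: 16<23, i++
i=4 j=7: 20<23, i++
i=5 j=7: 21<23, i++
i=6 j=7: 28>23, j++
i=6 j=8: 28>24, j++
i=6 j=9: 28==28 emit, i++,j++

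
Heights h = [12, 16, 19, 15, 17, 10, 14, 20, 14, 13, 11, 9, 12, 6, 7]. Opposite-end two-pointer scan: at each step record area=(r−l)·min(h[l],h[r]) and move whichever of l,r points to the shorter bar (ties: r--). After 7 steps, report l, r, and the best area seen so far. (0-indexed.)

[0,14] min(12,7)*14=98 best=98 * → r--
[0,13] min(12,6)*13=78 best=98 → r--
[0,12] min(12,12)*12=144 best=144 * → r--
[0,11] min(12,9)*11=99 best=144 → r--
[0,10] min(12,11)*10=110 best=144 → r--
[0,9] min(12,13)*9=108 best=144 → l++
[1,9] min(16,13)*8=104 best=144 → r--

l=1, r=8, best area=144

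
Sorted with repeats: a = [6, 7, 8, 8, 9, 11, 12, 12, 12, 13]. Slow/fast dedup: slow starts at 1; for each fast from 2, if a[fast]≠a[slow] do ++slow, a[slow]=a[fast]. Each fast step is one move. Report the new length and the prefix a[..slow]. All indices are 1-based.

length 7; prefix = [6, 7, 8, 9, 11, 12, 13]

slow=1 fast=2: a[fast]=7≠a[slow]=6 write a[2]=7, slow++,fast++
slow=2 fast=3: a[fast]=8≠a[slow]=7 write a[3]=8, slow++,fast++
slow=3 fast=4: a[fast]=8=a[slow] dup, fast++
slow=3 fast=5: a[fast]=9≠a[slow]=8 write a[4]=9, slow++,fast++
slow=4 fast=6: a[fast]=11≠a[slow]=9 write a[5]=11, slow++,fast++
slow=5 fast=7: a[fast]=12≠a[slow]=11 write a[6]=12, slow++,fast++
slow=6 fast=8: a[fast]=12=a[slow] dup, fast++
slow=6 fast=9: a[fast]=12=a[slow] dup, fast++
slow=6 fast=10: a[fast]=13≠a[slow]=12 write a[7]=13, slow++,fast++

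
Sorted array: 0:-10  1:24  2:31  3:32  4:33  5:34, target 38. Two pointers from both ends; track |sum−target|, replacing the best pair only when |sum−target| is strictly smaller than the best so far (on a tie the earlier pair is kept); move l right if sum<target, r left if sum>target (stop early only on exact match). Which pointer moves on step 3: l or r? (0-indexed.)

r

l=0 r=5: -10+34=24 d=14 *, l++
l=1 r=5: 24+34=58 d=20, r--
l=1 r=4: 24+33=57 d=19, r--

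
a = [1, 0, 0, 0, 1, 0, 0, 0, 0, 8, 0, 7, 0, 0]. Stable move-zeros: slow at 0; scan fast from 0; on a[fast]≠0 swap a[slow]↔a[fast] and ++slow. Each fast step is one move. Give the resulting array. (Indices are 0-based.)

[1, 1, 8, 7, 0, 0, 0, 0, 0, 0, 0, 0, 0, 0]

(s=0,f=0) a[fast]=1≠0 swap→a[0]=1 → slow++,fast++
(s=1,f=1) a[fast]=0 → fast++
(s=1,f=2) a[fast]=0 → fast++
(s=1,f=3) a[fast]=0 → fast++
(s=1,f=4) a[fast]=1≠0 swap→a[1]=1 → slow++,fast++
(s=2,f=5) a[fast]=0 → fast++
(s=2,f=6) a[fast]=0 → fast++
(s=2,f=7) a[fast]=0 → fast++
(s=2,f=8) a[fast]=0 → fast++
(s=2,f=9) a[fast]=8≠0 swap→a[2]=8 → slow++,fast++
(s=3,f=10) a[fast]=0 → fast++
(s=3,f=11) a[fast]=7≠0 swap→a[3]=7 → slow++,fast++
(s=4,f=12) a[fast]=0 → fast++
(s=4,f=13) a[fast]=0 → fast++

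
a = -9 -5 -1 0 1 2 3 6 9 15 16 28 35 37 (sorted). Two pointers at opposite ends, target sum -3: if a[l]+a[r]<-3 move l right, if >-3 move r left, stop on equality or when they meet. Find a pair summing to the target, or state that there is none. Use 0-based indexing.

[0,13] -9+37=28 >-3 → r--
[0,12] -9+35=26 >-3 → r--
[0,11] -9+28=19 >-3 → r--
[0,10] -9+16=7 >-3 → r--
[0,9] -9+15=6 >-3 → r--
[0,8] -9+9=0 >-3 → r--
[0,7] -9+6=-3 → found

(-9, 6)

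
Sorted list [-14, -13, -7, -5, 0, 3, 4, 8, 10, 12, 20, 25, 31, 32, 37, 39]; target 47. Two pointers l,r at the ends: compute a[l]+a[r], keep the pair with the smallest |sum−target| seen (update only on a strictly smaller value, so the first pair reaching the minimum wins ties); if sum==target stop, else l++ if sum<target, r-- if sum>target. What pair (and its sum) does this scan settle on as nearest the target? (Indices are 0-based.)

pair (8, 39) with sum 47 (|Δ|=0)

[0,15] -14+39=25 d=22 * → l++
[1,15] -13+39=26 d=21 * → l++
[2,15] -7+39=32 d=15 * → l++
[3,15] -5+39=34 d=13 * → l++
[4,15] 0+39=39 d=8 * → l++
[5,15] 3+39=42 d=5 * → l++
[6,15] 4+39=43 d=4 * → l++
[7,15] 8+39=47 d=0 * → stop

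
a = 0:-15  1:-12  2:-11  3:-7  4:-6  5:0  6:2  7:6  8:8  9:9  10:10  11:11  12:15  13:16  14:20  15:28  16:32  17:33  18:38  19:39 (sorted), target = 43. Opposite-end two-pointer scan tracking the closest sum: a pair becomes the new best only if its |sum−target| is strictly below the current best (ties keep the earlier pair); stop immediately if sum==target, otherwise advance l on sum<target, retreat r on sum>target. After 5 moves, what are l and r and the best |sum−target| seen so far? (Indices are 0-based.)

[0,19] -15+39=24 d=19 * → l++
[1,19] -12+39=27 d=16 * → l++
[2,19] -11+39=28 d=15 * → l++
[3,19] -7+39=32 d=11 * → l++
[4,19] -6+39=33 d=10 * → l++

l=5, r=19, best |Δ|=10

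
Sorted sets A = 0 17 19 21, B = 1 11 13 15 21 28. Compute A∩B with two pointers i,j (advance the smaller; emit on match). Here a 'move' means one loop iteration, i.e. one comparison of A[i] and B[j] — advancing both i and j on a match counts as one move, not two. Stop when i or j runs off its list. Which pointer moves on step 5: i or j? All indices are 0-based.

[i=0,j=0] 0<1 → i++
[i=1,j=0] 17>1 → j++
[i=1,j=1] 17>11 → j++
[i=1,j=2] 17>13 → j++
[i=1,j=3] 17>15 → j++

j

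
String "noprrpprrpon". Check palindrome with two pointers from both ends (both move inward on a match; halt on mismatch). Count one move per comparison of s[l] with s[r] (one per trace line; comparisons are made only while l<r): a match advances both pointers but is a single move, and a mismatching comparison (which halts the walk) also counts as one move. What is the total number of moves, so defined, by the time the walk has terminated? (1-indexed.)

l=1 r=12: 'n'=='n', l++,r--
l=2 r=11: 'o'=='o', l++,r--
l=3 r=10: 'p'=='p', l++,r--
l=4 r=9: 'r'=='r', l++,r--
l=5 r=8: 'r'=='r', l++,r--
l=6 r=7: 'p'=='p', l++,r--

6 moves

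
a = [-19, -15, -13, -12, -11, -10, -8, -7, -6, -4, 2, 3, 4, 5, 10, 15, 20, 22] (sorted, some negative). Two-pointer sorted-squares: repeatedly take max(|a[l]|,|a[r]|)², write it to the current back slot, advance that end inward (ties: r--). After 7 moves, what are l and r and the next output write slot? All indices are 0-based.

l=4, r=14, next write slot=10

[0,17] |-19|<=|22| out[17]=484 → r--
[0,16] |-19|<=|20| out[16]=400 → r--
[0,15] |-19|>|15| out[15]=361 → l++
[1,15] |-15|<=|15| out[14]=225 → r--
[1,14] |-15|>|10| out[13]=225 → l++
[2,14] |-13|>|10| out[12]=169 → l++
[3,14] |-12|>|10| out[11]=144 → l++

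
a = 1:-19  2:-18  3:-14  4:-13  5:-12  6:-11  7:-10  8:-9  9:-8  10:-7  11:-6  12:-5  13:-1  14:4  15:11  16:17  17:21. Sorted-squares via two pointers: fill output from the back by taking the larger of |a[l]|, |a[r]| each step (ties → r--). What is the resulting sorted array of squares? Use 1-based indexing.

[1, 16, 25, 36, 49, 64, 81, 100, 121, 121, 144, 169, 196, 289, 324, 361, 441]

l=1 r=17: |-19|<=|21| out[17]=441, r--
l=1 r=16: |-19|>|17| out[16]=361, l++
l=2 r=16: |-18|>|17| out[15]=324, l++
l=3 r=16: |-14|<=|17| out[14]=289, r--
l=3 r=15: |-14|>|11| out[13]=196, l++
l=4 r=15: |-13|>|11| out[12]=169, l++
l=5 r=15: |-12|>|11| out[11]=144, l++
l=6 r=15: |-11|<=|11| out[10]=121, r--
l=6 r=14: |-11|>|4| out[9]=121, l++
l=7 r=14: |-10|>|4| out[8]=100, l++
l=8 r=14: |-9|>|4| out[7]=81, l++
l=9 r=14: |-8|>|4| out[6]=64, l++
l=10 r=14: |-7|>|4| out[5]=49, l++
l=11 r=14: |-6|>|4| out[4]=36, l++
l=12 r=14: |-5|>|4| out[3]=25, l++
l=13 r=14: |-1|<=|4| out[2]=16, r--
l=13 r=13: |-1|<=|-1| out[1]=1, r--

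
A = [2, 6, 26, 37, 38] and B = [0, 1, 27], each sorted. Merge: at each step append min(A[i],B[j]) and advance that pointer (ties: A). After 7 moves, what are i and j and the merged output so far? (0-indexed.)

[i=0,j=0] A[i]=2>B[j]=0 take 0 → j++
[i=0,j=1] A[i]=2>B[j]=1 take 1 → j++
[i=0,j=2] A[i]=2<=B[j]=27 take 2 → i++
[i=1,j=2] A[i]=6<=B[j]=27 take 6 → i++
[i=2,j=2] A[i]=26<=B[j]=27 take 26 → i++
[i=3,j=2] A[i]=37>B[j]=27 take 27 → j++
[i=3,j=3] B done, take A[i]=37 → i++

i=4, j=3, merged so far=[0, 1, 2, 6, 26, 27, 37]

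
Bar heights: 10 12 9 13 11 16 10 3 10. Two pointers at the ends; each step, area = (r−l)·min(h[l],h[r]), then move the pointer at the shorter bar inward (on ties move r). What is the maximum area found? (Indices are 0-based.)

l=0 r=8: min(10,10)*8=80 best=80 *, r--
l=0 r=7: min(10,3)*7=21 best=80, r--
l=0 r=6: min(10,10)*6=60 best=80, r--
l=0 r=5: min(10,16)*5=50 best=80, l++
l=1 r=5: min(12,16)*4=48 best=80, l++
l=2 r=5: min(9,16)*3=27 best=80, l++
l=3 r=5: min(13,16)*2=26 best=80, l++
l=4 r=5: min(11,16)*1=11 best=80, l++

max area = 80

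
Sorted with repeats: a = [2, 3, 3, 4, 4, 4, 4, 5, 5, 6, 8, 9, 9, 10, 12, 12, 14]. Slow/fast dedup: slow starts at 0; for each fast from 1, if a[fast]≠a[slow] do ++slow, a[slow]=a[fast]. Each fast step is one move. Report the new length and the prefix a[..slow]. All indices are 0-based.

length 10; prefix = [2, 3, 4, 5, 6, 8, 9, 10, 12, 14]

slow=0 fast=1: a[fast]=3≠a[slow]=2 write a[1]=3, slow++,fast++
slow=1 fast=2: a[fast]=3=a[slow] dup, fast++
slow=1 fast=3: a[fast]=4≠a[slow]=3 write a[2]=4, slow++,fast++
slow=2 fast=4: a[fast]=4=a[slow] dup, fast++
slow=2 fast=5: a[fast]=4=a[slow] dup, fast++
slow=2 fast=6: a[fast]=4=a[slow] dup, fast++
slow=2 fast=7: a[fast]=5≠a[slow]=4 write a[3]=5, slow++,fast++
slow=3 fast=8: a[fast]=5=a[slow] dup, fast++
slow=3 fast=9: a[fast]=6≠a[slow]=5 write a[4]=6, slow++,fast++
slow=4 fast=10: a[fast]=8≠a[slow]=6 write a[5]=8, slow++,fast++
slow=5 fast=11: a[fast]=9≠a[slow]=8 write a[6]=9, slow++,fast++
slow=6 fast=12: a[fast]=9=a[slow] dup, fast++
slow=6 fast=13: a[fast]=10≠a[slow]=9 write a[7]=10, slow++,fast++
slow=7 fast=14: a[fast]=12≠a[slow]=10 write a[8]=12, slow++,fast++
slow=8 fast=15: a[fast]=12=a[slow] dup, fast++
slow=8 fast=16: a[fast]=14≠a[slow]=12 write a[9]=14, slow++,fast++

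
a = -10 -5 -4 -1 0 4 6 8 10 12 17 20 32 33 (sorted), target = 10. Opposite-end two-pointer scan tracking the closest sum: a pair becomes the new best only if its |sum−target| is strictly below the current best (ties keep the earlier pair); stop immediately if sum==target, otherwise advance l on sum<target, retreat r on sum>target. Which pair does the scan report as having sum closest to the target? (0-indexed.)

l=0 r=13: -10+33=23 d=13 *, r--
l=0 r=12: -10+32=22 d=12 *, r--
l=0 r=11: -10+20=10 d=0 *, stop

pair (-10, 20) with sum 10 (|Δ|=0)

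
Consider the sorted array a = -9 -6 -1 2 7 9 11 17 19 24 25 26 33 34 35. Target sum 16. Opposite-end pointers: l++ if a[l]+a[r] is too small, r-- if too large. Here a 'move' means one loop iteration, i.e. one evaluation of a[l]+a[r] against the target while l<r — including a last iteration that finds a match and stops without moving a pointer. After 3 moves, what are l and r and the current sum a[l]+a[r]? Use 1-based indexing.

l=1, r=12, sum=17

[1,15] -9+35=26 >16 → r--
[1,14] -9+34=25 >16 → r--
[1,13] -9+33=24 >16 → r--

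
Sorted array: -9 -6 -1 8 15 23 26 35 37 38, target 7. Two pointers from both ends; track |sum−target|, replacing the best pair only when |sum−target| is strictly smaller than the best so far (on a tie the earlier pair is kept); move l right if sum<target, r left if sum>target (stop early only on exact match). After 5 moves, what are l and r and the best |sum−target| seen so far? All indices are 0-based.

l=0 r=9: -9+38=29 d=22 *, r--
l=0 r=8: -9+37=28 d=21 *, r--
l=0 r=7: -9+35=26 d=19 *, r--
l=0 r=6: -9+26=17 d=10 *, r--
l=0 r=5: -9+23=14 d=7 *, r--

l=0, r=4, best |Δ|=7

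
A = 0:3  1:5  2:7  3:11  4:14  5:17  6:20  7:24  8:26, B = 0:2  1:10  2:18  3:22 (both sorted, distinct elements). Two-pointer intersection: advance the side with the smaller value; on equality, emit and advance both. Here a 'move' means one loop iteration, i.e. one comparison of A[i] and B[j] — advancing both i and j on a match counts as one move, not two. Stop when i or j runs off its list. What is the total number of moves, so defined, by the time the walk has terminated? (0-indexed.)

i=0 j=0: 3>2, j++
i=0 j=1: 3<10, i++
i=1 j=1: 5<10, i++
i=2 j=1: 7<10, i++
i=3 j=1: 11>10, j++
i=3 j=2: 11<18, i++
i=4 j=2: 14<18, i++
i=5 j=2: 17<18, i++
i=6 j=2: 20>18, j++
i=6 j=3: 20<22, i++
i=7 j=3: 24>22, j++

11 moves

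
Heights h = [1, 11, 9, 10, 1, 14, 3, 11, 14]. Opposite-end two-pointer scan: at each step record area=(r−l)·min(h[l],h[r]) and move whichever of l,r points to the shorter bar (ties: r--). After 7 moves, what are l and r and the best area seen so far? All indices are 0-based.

[0,8] min(1,14)*8=8 best=8 * → l++
[1,8] min(11,14)*7=77 best=77 * → l++
[2,8] min(9,14)*6=54 best=77 → l++
[3,8] min(10,14)*5=50 best=77 → l++
[4,8] min(1,14)*4=4 best=77 → l++
[5,8] min(14,14)*3=42 best=77 → r--
[5,7] min(14,11)*2=22 best=77 → r--

l=5, r=6, best area=77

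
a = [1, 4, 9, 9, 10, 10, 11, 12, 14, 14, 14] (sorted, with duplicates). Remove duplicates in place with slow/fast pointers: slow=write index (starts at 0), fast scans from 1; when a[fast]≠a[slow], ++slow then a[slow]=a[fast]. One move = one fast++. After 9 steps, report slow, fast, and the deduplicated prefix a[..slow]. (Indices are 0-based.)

slow=6, fast=10, prefix=[1, 4, 9, 10, 11, 12, 14]

(s=0,f=1) a[fast]=4≠a[slow]=1 write a[1]=4 → slow++,fast++
(s=1,f=2) a[fast]=9≠a[slow]=4 write a[2]=9 → slow++,fast++
(s=2,f=3) a[fast]=9=a[slow] dup → fast++
(s=2,f=4) a[fast]=10≠a[slow]=9 write a[3]=10 → slow++,fast++
(s=3,f=5) a[fast]=10=a[slow] dup → fast++
(s=3,f=6) a[fast]=11≠a[slow]=10 write a[4]=11 → slow++,fast++
(s=4,f=7) a[fast]=12≠a[slow]=11 write a[5]=12 → slow++,fast++
(s=5,f=8) a[fast]=14≠a[slow]=12 write a[6]=14 → slow++,fast++
(s=6,f=9) a[fast]=14=a[slow] dup → fast++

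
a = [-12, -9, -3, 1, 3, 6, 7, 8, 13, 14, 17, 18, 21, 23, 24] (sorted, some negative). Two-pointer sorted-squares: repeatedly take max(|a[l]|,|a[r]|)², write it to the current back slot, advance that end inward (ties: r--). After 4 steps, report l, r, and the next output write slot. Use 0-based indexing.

l=0 r=14: |-12|<=|24| out[14]=576, r--
l=0 r=13: |-12|<=|23| out[13]=529, r--
l=0 r=12: |-12|<=|21| out[12]=441, r--
l=0 r=11: |-12|<=|18| out[11]=324, r--

l=0, r=10, next write slot=10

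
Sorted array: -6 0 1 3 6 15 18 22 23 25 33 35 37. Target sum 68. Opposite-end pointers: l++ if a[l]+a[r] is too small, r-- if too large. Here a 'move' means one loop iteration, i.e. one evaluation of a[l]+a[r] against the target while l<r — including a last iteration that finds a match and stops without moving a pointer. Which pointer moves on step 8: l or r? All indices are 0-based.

l=0 r=12: -6+37=31 <68, l++
l=1 r=12: 0+37=37 <68, l++
l=2 r=12: 1+37=38 <68, l++
l=3 r=12: 3+37=40 <68, l++
l=4 r=12: 6+37=43 <68, l++
l=5 r=12: 15+37=52 <68, l++
l=6 r=12: 18+37=55 <68, l++
l=7 r=12: 22+37=59 <68, l++

l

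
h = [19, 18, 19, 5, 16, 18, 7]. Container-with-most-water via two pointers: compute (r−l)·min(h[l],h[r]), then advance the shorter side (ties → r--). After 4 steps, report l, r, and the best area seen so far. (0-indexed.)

l=0, r=2, best area=90

l=0 r=6: min(19,7)*6=42 best=42 *, r--
l=0 r=5: min(19,18)*5=90 best=90 *, r--
l=0 r=4: min(19,16)*4=64 best=90, r--
l=0 r=3: min(19,5)*3=15 best=90, r--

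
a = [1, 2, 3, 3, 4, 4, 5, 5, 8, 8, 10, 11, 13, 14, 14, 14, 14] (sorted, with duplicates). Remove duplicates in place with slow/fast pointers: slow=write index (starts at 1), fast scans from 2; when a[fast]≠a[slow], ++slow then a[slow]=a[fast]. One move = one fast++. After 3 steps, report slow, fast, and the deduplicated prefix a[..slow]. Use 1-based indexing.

slow=3, fast=5, prefix=[1, 2, 3]

(s=1,f=2) a[fast]=2≠a[slow]=1 write a[2]=2 → slow++,fast++
(s=2,f=3) a[fast]=3≠a[slow]=2 write a[3]=3 → slow++,fast++
(s=3,f=4) a[fast]=3=a[slow] dup → fast++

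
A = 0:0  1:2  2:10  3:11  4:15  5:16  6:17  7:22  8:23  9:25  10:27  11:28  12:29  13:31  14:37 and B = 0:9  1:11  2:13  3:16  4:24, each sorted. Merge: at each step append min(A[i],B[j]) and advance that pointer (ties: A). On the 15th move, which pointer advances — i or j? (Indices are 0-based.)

i

[i=0,j=0] A[i]=0<=B[j]=9 take 0 → i++
[i=1,j=0] A[i]=2<=B[j]=9 take 2 → i++
[i=2,j=0] A[i]=10>B[j]=9 take 9 → j++
[i=2,j=1] A[i]=10<=B[j]=11 take 10 → i++
[i=3,j=1] A[i]=11<=B[j]=11 take 11 → i++
[i=4,j=1] A[i]=15>B[j]=11 take 11 → j++
[i=4,j=2] A[i]=15>B[j]=13 take 13 → j++
[i=4,j=3] A[i]=15<=B[j]=16 take 15 → i++
[i=5,j=3] A[i]=16<=B[j]=16 take 16 → i++
[i=6,j=3] A[i]=17>B[j]=16 take 16 → j++
[i=6,j=4] A[i]=17<=B[j]=24 take 17 → i++
[i=7,j=4] A[i]=22<=B[j]=24 take 22 → i++
[i=8,j=4] A[i]=23<=B[j]=24 take 23 → i++
[i=9,j=4] A[i]=25>B[j]=24 take 24 → j++
[i=9,j=5] B done, take A[i]=25 → i++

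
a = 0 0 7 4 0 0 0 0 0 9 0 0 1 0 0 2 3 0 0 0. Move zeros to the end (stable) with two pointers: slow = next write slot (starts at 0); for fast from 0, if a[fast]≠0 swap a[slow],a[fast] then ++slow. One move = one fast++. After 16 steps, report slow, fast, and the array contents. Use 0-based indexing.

(s=0,f=0) a[fast]=0 → fast++
(s=0,f=1) a[fast]=0 → fast++
(s=0,f=2) a[fast]=7≠0 swap→a[0]=7 → slow++,fast++
(s=1,f=3) a[fast]=4≠0 swap→a[1]=4 → slow++,fast++
(s=2,f=4) a[fast]=0 → fast++
(s=2,f=5) a[fast]=0 → fast++
(s=2,f=6) a[fast]=0 → fast++
(s=2,f=7) a[fast]=0 → fast++
(s=2,f=8) a[fast]=0 → fast++
(s=2,f=9) a[fast]=9≠0 swap→a[2]=9 → slow++,fast++
(s=3,f=10) a[fast]=0 → fast++
(s=3,f=11) a[fast]=0 → fast++
(s=3,f=12) a[fast]=1≠0 swap→a[3]=1 → slow++,fast++
(s=4,f=13) a[fast]=0 → fast++
(s=4,f=14) a[fast]=0 → fast++
(s=4,f=15) a[fast]=2≠0 swap→a[4]=2 → slow++,fast++

slow=5, fast=16, a=[7, 4, 9, 1, 2, 0, 0, 0, 0, 0, 0, 0, 0, 0, 0, 0, 3, 0, 0, 0]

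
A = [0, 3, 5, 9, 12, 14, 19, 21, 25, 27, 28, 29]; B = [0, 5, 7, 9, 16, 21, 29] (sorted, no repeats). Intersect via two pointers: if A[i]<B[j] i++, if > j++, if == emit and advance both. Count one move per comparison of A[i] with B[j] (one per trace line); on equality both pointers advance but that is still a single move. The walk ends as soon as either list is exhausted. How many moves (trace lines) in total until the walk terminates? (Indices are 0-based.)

14 moves

[i=0,j=0] 0==0 emit → i++,j++
[i=1,j=1] 3<5 → i++
[i=2,j=1] 5==5 emit → i++,j++
[i=3,j=2] 9>7 → j++
[i=3,j=3] 9==9 emit → i++,j++
[i=4,j=4] 12<16 → i++
[i=5,j=4] 14<16 → i++
[i=6,j=4] 19>16 → j++
[i=6,j=5] 19<21 → i++
[i=7,j=5] 21==21 emit → i++,j++
[i=8,j=6] 25<29 → i++
[i=9,j=6] 27<29 → i++
[i=10,j=6] 28<29 → i++
[i=11,j=6] 29==29 emit → i++,j++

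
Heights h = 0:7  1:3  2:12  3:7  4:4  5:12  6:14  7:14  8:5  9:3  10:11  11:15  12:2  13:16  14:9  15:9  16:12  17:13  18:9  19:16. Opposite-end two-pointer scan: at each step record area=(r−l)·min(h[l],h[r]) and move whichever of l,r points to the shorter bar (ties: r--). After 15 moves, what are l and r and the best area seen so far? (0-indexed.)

[0,19] min(7,16)*19=133 best=133 * → l++
[1,19] min(3,16)*18=54 best=133 → l++
[2,19] min(12,16)*17=204 best=204 * → l++
[3,19] min(7,16)*16=112 best=204 → l++
[4,19] min(4,16)*15=60 best=204 → l++
[5,19] min(12,16)*14=168 best=204 → l++
[6,19] min(14,16)*13=182 best=204 → l++
[7,19] min(14,16)*12=168 best=204 → l++
[8,19] min(5,16)*11=55 best=204 → l++
[9,19] min(3,16)*10=30 best=204 → l++
[10,19] min(11,16)*9=99 best=204 → l++
[11,19] min(15,16)*8=120 best=204 → l++
[12,19] min(2,16)*7=14 best=204 → l++
[13,19] min(16,16)*6=96 best=204 → r--
[13,18] min(16,9)*5=45 best=204 → r--

l=13, r=17, best area=204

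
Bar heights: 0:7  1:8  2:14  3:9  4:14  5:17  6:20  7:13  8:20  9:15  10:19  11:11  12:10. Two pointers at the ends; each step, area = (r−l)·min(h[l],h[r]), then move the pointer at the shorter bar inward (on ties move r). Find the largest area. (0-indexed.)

max area = 112

l=0 r=12: min(7,10)*12=84 best=84 *, l++
l=1 r=12: min(8,10)*11=88 best=88 *, l++
l=2 r=12: min(14,10)*10=100 best=100 *, r--
l=2 r=11: min(14,11)*9=99 best=100, r--
l=2 r=10: min(14,19)*8=112 best=112 *, l++
l=3 r=10: min(9,19)*7=63 best=112, l++
l=4 r=10: min(14,19)*6=84 best=112, l++
l=5 r=10: min(17,19)*5=85 best=112, l++
l=6 r=10: min(20,19)*4=76 best=112, r--
l=6 r=9: min(20,15)*3=45 best=112, r--
l=6 r=8: min(20,20)*2=40 best=112, r--
l=6 r=7: min(20,13)*1=13 best=112, r--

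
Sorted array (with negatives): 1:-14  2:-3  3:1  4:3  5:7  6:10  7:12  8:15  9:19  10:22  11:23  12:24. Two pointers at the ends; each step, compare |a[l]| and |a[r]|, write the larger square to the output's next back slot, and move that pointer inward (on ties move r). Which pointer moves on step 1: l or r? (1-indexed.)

r

l=1 r=12: |-14|<=|24| out[12]=576, r--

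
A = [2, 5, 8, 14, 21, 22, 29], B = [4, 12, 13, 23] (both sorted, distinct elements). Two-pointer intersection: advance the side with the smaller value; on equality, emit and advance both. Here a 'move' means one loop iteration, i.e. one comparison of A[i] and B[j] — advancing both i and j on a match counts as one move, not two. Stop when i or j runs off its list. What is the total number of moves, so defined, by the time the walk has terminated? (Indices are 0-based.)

10 moves

i=0 j=0: 2<4, i++
i=1 j=0: 5>4, j++
i=1 j=1: 5<12, i++
i=2 j=1: 8<12, i++
i=3 j=1: 14>12, j++
i=3 j=2: 14>13, j++
i=3 j=3: 14<23, i++
i=4 j=3: 21<23, i++
i=5 j=3: 22<23, i++
i=6 j=3: 29>23, j++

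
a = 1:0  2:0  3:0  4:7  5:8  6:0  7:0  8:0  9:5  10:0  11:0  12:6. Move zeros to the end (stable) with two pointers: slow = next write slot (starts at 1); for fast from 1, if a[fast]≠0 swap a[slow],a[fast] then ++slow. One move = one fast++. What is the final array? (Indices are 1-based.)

[7, 8, 5, 6, 0, 0, 0, 0, 0, 0, 0, 0]

(s=1,f=1) a[fast]=0 → fast++
(s=1,f=2) a[fast]=0 → fast++
(s=1,f=3) a[fast]=0 → fast++
(s=1,f=4) a[fast]=7≠0 swap→a[1]=7 → slow++,fast++
(s=2,f=5) a[fast]=8≠0 swap→a[2]=8 → slow++,fast++
(s=3,f=6) a[fast]=0 → fast++
(s=3,f=7) a[fast]=0 → fast++
(s=3,f=8) a[fast]=0 → fast++
(s=3,f=9) a[fast]=5≠0 swap→a[3]=5 → slow++,fast++
(s=4,f=10) a[fast]=0 → fast++
(s=4,f=11) a[fast]=0 → fast++
(s=4,f=12) a[fast]=6≠0 swap→a[4]=6 → slow++,fast++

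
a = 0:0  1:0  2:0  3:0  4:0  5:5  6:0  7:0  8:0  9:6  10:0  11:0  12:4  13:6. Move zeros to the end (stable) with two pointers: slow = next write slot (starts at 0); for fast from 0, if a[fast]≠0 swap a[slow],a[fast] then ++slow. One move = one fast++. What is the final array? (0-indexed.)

[5, 6, 4, 6, 0, 0, 0, 0, 0, 0, 0, 0, 0, 0]

(s=0,f=0) a[fast]=0 → fast++
(s=0,f=1) a[fast]=0 → fast++
(s=0,f=2) a[fast]=0 → fast++
(s=0,f=3) a[fast]=0 → fast++
(s=0,f=4) a[fast]=0 → fast++
(s=0,f=5) a[fast]=5≠0 swap→a[0]=5 → slow++,fast++
(s=1,f=6) a[fast]=0 → fast++
(s=1,f=7) a[fast]=0 → fast++
(s=1,f=8) a[fast]=0 → fast++
(s=1,f=9) a[fast]=6≠0 swap→a[1]=6 → slow++,fast++
(s=2,f=10) a[fast]=0 → fast++
(s=2,f=11) a[fast]=0 → fast++
(s=2,f=12) a[fast]=4≠0 swap→a[2]=4 → slow++,fast++
(s=3,f=13) a[fast]=6≠0 swap→a[3]=6 → slow++,fast++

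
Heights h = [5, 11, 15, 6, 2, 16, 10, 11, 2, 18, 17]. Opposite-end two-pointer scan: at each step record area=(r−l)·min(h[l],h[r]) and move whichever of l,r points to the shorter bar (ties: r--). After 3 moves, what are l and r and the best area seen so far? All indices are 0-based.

l=3, r=10, best area=120

[0,10] min(5,17)*10=50 best=50 * → l++
[1,10] min(11,17)*9=99 best=99 * → l++
[2,10] min(15,17)*8=120 best=120 * → l++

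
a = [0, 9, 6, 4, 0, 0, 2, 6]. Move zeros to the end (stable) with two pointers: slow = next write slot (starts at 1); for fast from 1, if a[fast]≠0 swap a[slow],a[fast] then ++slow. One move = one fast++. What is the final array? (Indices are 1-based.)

[9, 6, 4, 2, 6, 0, 0, 0]

(s=1,f=1) a[fast]=0 → fast++
(s=1,f=2) a[fast]=9≠0 swap→a[1]=9 → slow++,fast++
(s=2,f=3) a[fast]=6≠0 swap→a[2]=6 → slow++,fast++
(s=3,f=4) a[fast]=4≠0 swap→a[3]=4 → slow++,fast++
(s=4,f=5) a[fast]=0 → fast++
(s=4,f=6) a[fast]=0 → fast++
(s=4,f=7) a[fast]=2≠0 swap→a[4]=2 → slow++,fast++
(s=5,f=8) a[fast]=6≠0 swap→a[5]=6 → slow++,fast++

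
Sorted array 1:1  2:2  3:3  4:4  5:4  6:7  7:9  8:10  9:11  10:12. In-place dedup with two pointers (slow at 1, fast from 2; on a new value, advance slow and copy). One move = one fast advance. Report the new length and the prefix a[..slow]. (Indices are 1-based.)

length 9; prefix = [1, 2, 3, 4, 7, 9, 10, 11, 12]

slow=1 fast=2: a[fast]=2≠a[slow]=1 write a[2]=2, slow++,fast++
slow=2 fast=3: a[fast]=3≠a[slow]=2 write a[3]=3, slow++,fast++
slow=3 fast=4: a[fast]=4≠a[slow]=3 write a[4]=4, slow++,fast++
slow=4 fast=5: a[fast]=4=a[slow] dup, fast++
slow=4 fast=6: a[fast]=7≠a[slow]=4 write a[5]=7, slow++,fast++
slow=5 fast=7: a[fast]=9≠a[slow]=7 write a[6]=9, slow++,fast++
slow=6 fast=8: a[fast]=10≠a[slow]=9 write a[7]=10, slow++,fast++
slow=7 fast=9: a[fast]=11≠a[slow]=10 write a[8]=11, slow++,fast++
slow=8 fast=10: a[fast]=12≠a[slow]=11 write a[9]=12, slow++,fast++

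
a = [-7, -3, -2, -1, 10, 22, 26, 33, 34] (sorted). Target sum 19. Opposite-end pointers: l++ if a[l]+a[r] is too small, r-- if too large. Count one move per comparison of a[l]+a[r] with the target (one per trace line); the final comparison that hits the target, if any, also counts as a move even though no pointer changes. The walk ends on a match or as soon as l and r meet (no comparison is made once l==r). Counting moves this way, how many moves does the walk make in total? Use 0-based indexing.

l=0 r=8: -7+34=27 >19, r--
l=0 r=7: -7+33=26 >19, r--
l=0 r=6: -7+26=19, found

3 moves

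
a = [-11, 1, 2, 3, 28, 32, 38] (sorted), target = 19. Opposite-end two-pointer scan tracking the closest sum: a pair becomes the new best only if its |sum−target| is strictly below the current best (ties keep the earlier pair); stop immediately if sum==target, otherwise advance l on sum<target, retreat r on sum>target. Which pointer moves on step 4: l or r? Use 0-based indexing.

r

[0,6] -11+38=27 d=8 * → r--
[0,5] -11+32=21 d=2 * → r--
[0,4] -11+28=17 d=2 → l++
[1,4] 1+28=29 d=10 → r--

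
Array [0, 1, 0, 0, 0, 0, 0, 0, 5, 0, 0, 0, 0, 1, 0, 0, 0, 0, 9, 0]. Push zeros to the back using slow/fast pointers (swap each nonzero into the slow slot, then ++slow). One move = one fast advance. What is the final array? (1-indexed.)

[1, 5, 1, 9, 0, 0, 0, 0, 0, 0, 0, 0, 0, 0, 0, 0, 0, 0, 0, 0]

slow=1 fast=1: a[fast]=0, fast++
slow=1 fast=2: a[fast]=1≠0 swap→a[1]=1, slow++,fast++
slow=2 fast=3: a[fast]=0, fast++
slow=2 fast=4: a[fast]=0, fast++
slow=2 fast=5: a[fast]=0, fast++
slow=2 fast=6: a[fast]=0, fast++
slow=2 fast=7: a[fast]=0, fast++
slow=2 fast=8: a[fast]=0, fast++
slow=2 fast=9: a[fast]=5≠0 swap→a[2]=5, slow++,fast++
slow=3 fast=10: a[fast]=0, fast++
slow=3 fast=11: a[fast]=0, fast++
slow=3 fast=12: a[fast]=0, fast++
slow=3 fast=13: a[fast]=0, fast++
slow=3 fast=14: a[fast]=1≠0 swap→a[3]=1, slow++,fast++
slow=4 fast=15: a[fast]=0, fast++
slow=4 fast=16: a[fast]=0, fast++
slow=4 fast=17: a[fast]=0, fast++
slow=4 fast=18: a[fast]=0, fast++
slow=4 fast=19: a[fast]=9≠0 swap→a[4]=9, slow++,fast++
slow=5 fast=20: a[fast]=0, fast++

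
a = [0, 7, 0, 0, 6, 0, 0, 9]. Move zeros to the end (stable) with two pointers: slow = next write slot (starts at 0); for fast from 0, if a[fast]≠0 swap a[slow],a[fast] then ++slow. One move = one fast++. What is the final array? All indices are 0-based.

[7, 6, 9, 0, 0, 0, 0, 0]

slow=0 fast=0: a[fast]=0, fast++
slow=0 fast=1: a[fast]=7≠0 swap→a[0]=7, slow++,fast++
slow=1 fast=2: a[fast]=0, fast++
slow=1 fast=3: a[fast]=0, fast++
slow=1 fast=4: a[fast]=6≠0 swap→a[1]=6, slow++,fast++
slow=2 fast=5: a[fast]=0, fast++
slow=2 fast=6: a[fast]=0, fast++
slow=2 fast=7: a[fast]=9≠0 swap→a[2]=9, slow++,fast++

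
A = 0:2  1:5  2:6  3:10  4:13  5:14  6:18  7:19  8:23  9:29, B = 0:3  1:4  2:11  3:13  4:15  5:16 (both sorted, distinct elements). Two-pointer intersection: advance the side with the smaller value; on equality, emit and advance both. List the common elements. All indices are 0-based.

intersection = [13]

[i=0,j=0] 2<3 → i++
[i=1,j=0] 5>3 → j++
[i=1,j=1] 5>4 → j++
[i=1,j=2] 5<11 → i++
[i=2,j=2] 6<11 → i++
[i=3,j=2] 10<11 → i++
[i=4,j=2] 13>11 → j++
[i=4,j=3] 13==13 emit → i++,j++
[i=5,j=4] 14<15 → i++
[i=6,j=4] 18>15 → j++
[i=6,j=5] 18>16 → j++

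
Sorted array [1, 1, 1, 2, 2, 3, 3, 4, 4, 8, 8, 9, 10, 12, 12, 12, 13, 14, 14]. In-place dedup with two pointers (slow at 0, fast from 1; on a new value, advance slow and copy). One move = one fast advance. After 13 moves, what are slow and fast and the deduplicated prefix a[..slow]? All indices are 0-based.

slow=0 fast=1: a[fast]=1=a[slow] dup, fast++
slow=0 fast=2: a[fast]=1=a[slow] dup, fast++
slow=0 fast=3: a[fast]=2≠a[slow]=1 write a[1]=2, slow++,fast++
slow=1 fast=4: a[fast]=2=a[slow] dup, fast++
slow=1 fast=5: a[fast]=3≠a[slow]=2 write a[2]=3, slow++,fast++
slow=2 fast=6: a[fast]=3=a[slow] dup, fast++
slow=2 fast=7: a[fast]=4≠a[slow]=3 write a[3]=4, slow++,fast++
slow=3 fast=8: a[fast]=4=a[slow] dup, fast++
slow=3 fast=9: a[fast]=8≠a[slow]=4 write a[4]=8, slow++,fast++
slow=4 fast=10: a[fast]=8=a[slow] dup, fast++
slow=4 fast=11: a[fast]=9≠a[slow]=8 write a[5]=9, slow++,fast++
slow=5 fast=12: a[fast]=10≠a[slow]=9 write a[6]=10, slow++,fast++
slow=6 fast=13: a[fast]=12≠a[slow]=10 write a[7]=12, slow++,fast++

slow=7, fast=14, prefix=[1, 2, 3, 4, 8, 9, 10, 12]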